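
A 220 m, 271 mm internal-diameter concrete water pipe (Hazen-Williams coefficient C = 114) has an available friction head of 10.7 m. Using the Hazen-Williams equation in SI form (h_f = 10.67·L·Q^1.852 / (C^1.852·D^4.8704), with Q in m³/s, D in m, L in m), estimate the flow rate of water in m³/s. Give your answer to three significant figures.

Rearranging: Q = [h_f·C^1.852·D^4.8704 / (10.67·L)]^(1/1.852)
Q = [10.7·114^1.852·0.271^4.8704 / (10.67·220)]^0.540 = 0.2003 m³/s

Q ≈ 0.200 m³/s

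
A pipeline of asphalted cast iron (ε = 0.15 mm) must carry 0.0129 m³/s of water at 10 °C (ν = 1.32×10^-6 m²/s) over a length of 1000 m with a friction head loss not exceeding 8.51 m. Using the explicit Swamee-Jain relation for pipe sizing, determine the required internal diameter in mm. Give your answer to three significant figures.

Swamee-Jain (Type III): D = 0.66·[ε^1.25·(LQ²/(gh_f))^4.75 + ν·Q^9.4·(L/(gh_f))^5.2]^0.04
LQ²/(gh_f) = 0.001993; L/(gh_f) = 11.98
Term 1 = ε^1.25·(…)^4.75 = 2.47×10^-18; Term 2 = ν·Q^9.4·(…)^5.2 = 9.29×10^-19
D = 0.66·(2.47×10^-18 + 9.29×10^-19)^0.04 = 0.1321 m = 132 mm
Check: V = 0.942 m/s, Re = 9.42×10^4, f = 0.02292, h_f = 7.84 m ≈ 8.51 m ✓

D ≈ 132 mm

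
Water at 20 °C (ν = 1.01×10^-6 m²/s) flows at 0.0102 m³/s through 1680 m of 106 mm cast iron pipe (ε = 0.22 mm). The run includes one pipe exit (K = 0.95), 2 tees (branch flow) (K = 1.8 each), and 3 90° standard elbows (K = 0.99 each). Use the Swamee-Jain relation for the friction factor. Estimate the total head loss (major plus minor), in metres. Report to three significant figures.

V = 4Q/(πD²) = 1.156 m/s; V²/2g = 0.06809 m
Re = 1.21×10^5, ε/D = 0.00208 → f = 0.02525 (Swamee-Jain)
Major: h_f = f(L/D)·V²/2g = 0.02525·15849·0.06809 = 27.25 m
Minor: ΣK = 7.52; h_m = ΣK·V²/2g = 0.5121 m
Total H_L = 27.25 + 0.5121 = 27.76 m

H_L ≈ 27.8 m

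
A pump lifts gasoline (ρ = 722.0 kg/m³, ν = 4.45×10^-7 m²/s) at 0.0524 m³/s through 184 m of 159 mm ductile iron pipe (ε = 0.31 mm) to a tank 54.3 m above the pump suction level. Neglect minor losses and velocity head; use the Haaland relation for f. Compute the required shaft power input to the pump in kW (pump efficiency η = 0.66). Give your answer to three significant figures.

V = 4Q/(πD²) = 2.639 m/s; Re = 9.43×10^5; ε/D = 0.00195; f = 0.02348
h_f = f(L/D)V²/2g = 9.647 m
Total head H = z + h_f = 54.3 + 9.647 = 63.95 m
P_hyd = ρgQH = 722.0·9.81·0.0524·63.95 = 23.73 kW
P_shaft = P_hyd/η = 23.73/0.66 = 35.96 kW

P_shaft ≈ 36.0 kW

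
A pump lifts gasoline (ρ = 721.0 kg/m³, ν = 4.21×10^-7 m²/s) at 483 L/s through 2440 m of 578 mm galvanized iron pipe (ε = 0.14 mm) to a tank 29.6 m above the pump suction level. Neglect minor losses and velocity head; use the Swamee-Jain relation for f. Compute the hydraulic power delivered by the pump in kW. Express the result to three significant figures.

V = 4Q/(πD²) = 1.841 m/s; Re = 2.53×10^6; ε/D = 2.42×10^-4; f = 0.01471
h_f = f(L/D)V²/2g = 10.72 m
Total head H = z + h_f = 29.6 + 10.72 = 40.32 m
P_hyd = ρgQH = 721.0·9.81·0.483·40.32 = 137.8 kW

P_hyd ≈ 138 kW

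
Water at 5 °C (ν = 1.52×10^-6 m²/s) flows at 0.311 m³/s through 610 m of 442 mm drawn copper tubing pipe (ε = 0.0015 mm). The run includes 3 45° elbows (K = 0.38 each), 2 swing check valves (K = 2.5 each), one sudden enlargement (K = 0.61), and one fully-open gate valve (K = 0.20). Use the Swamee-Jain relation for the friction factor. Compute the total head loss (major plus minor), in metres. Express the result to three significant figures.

H_L ≈ 5.15 m

V = 4Q/(πD²) = 2.027 m/s; V²/2g = 0.2094 m
Re = 5.89×10^5, ε/D = 3.39×10^-6 → f = 0.01277 (Swamee-Jain)
Major: h_f = f(L/D)·V²/2g = 0.01277·1380·0.2094 = 3.692 m
Minor: ΣK = 6.95; h_m = ΣK·V²/2g = 1.455 m
Total H_L = 3.692 + 1.455 = 5.147 m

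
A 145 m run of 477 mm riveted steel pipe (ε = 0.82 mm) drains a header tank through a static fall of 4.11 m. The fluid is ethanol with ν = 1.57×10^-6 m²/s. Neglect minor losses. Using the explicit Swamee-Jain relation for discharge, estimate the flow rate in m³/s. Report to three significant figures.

Swamee-Jain (Type II): Q = -0.965·√(gD⁵h_f/L)·ln[ε/(3.7D) + √(3.17ν²L/(gD³h_f))]
√(gD⁵h_f/L) = √(9.81·0.477⁵·4.11/145) = 0.08286
ε/(3.7D) = 4.65×10^-4; √(3.17ν²L/(gD³h_f)) = 1.61×10^-5
Q = -0.965·0.08286·ln(4.807×10^-4) = 0.6109 m³/s
Check: V = 3.42 m/s, Re = 1.04×10^6, f = 0.02278, h_f = 4.13 m ≈ 4.11 m ✓

Q ≈ 0.611 m³/s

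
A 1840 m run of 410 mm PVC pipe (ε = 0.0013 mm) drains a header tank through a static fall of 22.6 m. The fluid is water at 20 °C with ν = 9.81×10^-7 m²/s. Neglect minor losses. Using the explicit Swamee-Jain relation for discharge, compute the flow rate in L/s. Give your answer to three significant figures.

Swamee-Jain (Type II): Q = -0.965·√(gD⁵h_f/L)·ln[ε/(3.7D) + √(3.17ν²L/(gD³h_f))]
√(gD⁵h_f/L) = √(9.81·0.410⁵·22.6/1840) = 0.03736
ε/(3.7D) = 8.57×10^-7; √(3.17ν²L/(gD³h_f)) = 1.92×10^-5
Q = -0.965·0.03736·ln(2.002×10^-5) = 0.3901 m³/s
Check: V = 2.95 m/s, Re = 1.23×10^6, f = 0.01130, h_f = 22.6 m ≈ 22.6 m ✓

Q ≈ 390 L/s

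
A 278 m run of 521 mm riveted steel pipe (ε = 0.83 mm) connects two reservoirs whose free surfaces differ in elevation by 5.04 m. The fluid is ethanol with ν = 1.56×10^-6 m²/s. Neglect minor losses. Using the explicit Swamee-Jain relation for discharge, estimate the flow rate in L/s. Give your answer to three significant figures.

Q ≈ 615 L/s

Swamee-Jain (Type II): Q = -0.965·√(gD⁵h_f/L)·ln[ε/(3.7D) + √(3.17ν²L/(gD³h_f))]
√(gD⁵h_f/L) = √(9.81·0.521⁵·5.04/278) = 0.08263
ε/(3.7D) = 4.31×10^-4; √(3.17ν²L/(gD³h_f)) = 1.75×10^-5
Q = -0.965·0.08263·ln(4.481×10^-4) = 0.6148 m³/s
Check: V = 2.88 m/s, Re = 9.63×10^5, f = 0.02237, h_f = 5.06 m ≈ 5.04 m ✓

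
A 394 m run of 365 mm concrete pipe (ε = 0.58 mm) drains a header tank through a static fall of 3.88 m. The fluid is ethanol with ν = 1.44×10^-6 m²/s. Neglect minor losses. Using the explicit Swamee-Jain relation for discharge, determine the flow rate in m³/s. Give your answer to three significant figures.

Swamee-Jain (Type II): Q = -0.965·√(gD⁵h_f/L)·ln[ε/(3.7D) + √(3.17ν²L/(gD³h_f))]
√(gD⁵h_f/L) = √(9.81·0.365⁵·3.88/394) = 0.02502
ε/(3.7D) = 4.29×10^-4; √(3.17ν²L/(gD³h_f)) = 3.74×10^-5
Q = -0.965·0.02502·ln(4.669×10^-4) = 0.1852 m³/s
Check: V = 1.77 m/s, Re = 4.49×10^5, f = 0.02265, h_f = 3.90 m ≈ 3.88 m ✓

Q ≈ 0.185 m³/s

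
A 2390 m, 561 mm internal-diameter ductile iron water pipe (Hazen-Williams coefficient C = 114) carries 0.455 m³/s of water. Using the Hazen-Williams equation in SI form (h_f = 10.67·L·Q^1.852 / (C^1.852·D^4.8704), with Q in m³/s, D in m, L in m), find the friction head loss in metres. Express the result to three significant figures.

h_f ≈ 15.4 m

h_f = 10.67·2390·0.455^1.852 / (114^1.852·0.561^4.8704) = 15.36 m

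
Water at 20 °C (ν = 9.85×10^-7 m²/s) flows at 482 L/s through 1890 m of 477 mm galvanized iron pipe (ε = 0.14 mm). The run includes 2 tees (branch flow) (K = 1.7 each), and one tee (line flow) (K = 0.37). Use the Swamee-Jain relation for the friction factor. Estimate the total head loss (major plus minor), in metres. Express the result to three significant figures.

H_L ≈ 24.2 m

V = 4Q/(πD²) = 2.697 m/s; V²/2g = 0.3708 m
Re = 1.31×10^6, ε/D = 2.94×10^-4 → f = 0.01553 (Swamee-Jain)
Major: h_f = f(L/D)·V²/2g = 0.01553·3962·0.3708 = 22.82 m
Minor: ΣK = 3.77; h_m = ΣK·V²/2g = 1.398 m
Total H_L = 22.82 + 1.398 = 24.22 m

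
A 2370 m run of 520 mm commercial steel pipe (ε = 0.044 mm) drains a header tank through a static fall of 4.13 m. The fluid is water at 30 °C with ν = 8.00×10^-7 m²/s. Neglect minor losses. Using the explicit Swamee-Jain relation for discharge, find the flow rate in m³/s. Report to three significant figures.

Q ≈ 0.243 m³/s

Swamee-Jain (Type II): Q = -0.965·√(gD⁵h_f/L)·ln[ε/(3.7D) + √(3.17ν²L/(gD³h_f))]
√(gD⁵h_f/L) = √(9.81·0.520⁵·4.13/2370) = 0.02549
ε/(3.7D) = 2.29×10^-5; √(3.17ν²L/(gD³h_f)) = 2.91×10^-5
Q = -0.965·0.02549·ln(5.192×10^-5) = 0.2427 m³/s
Check: V = 1.14 m/s, Re = 7.43×10^5, f = 0.01366, h_f = 4.15 m ≈ 4.13 m ✓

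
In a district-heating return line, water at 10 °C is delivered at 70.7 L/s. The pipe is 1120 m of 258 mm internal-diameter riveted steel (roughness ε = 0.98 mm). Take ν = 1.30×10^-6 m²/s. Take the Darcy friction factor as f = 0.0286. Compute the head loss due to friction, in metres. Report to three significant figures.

h_f ≈ 11.6 m

V = 4Q/(πD²) = 4·0.0707/(π·0.258²) = 1.352 m/s
h_f = f(L/D)V²/(2g) = 0.02860·(1120/0.258)·1.352²/(2·9.81) = 11.57 m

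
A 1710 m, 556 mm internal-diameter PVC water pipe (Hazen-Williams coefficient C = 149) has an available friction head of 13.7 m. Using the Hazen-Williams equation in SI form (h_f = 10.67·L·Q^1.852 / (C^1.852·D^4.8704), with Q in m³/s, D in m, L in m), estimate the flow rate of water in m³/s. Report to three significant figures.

Q ≈ 0.654 m³/s

Rearranging: Q = [h_f·C^1.852·D^4.8704 / (10.67·L)]^(1/1.852)
Q = [13.7·149^1.852·0.556^4.8704 / (10.67·1710)]^0.540 = 0.6542 m³/s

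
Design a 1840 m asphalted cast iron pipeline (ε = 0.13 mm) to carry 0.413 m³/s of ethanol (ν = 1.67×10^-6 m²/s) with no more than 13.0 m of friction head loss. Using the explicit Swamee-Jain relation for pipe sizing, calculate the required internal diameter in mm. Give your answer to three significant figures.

Swamee-Jain (Type III): D = 0.66·[ε^1.25·(LQ²/(gh_f))^4.75 + ν·Q^9.4·(L/(gh_f))^5.2]^0.04
LQ²/(gh_f) = 2.461; L/(gh_f) = 14.43
Term 1 = ε^1.25·(…)^4.75 = 0.00100; Term 2 = ν·Q^9.4·(…)^5.2 = 4.37×10^-4
D = 0.66·(0.00100 + 4.37×10^-4)^0.04 = 0.5080 m = 508 mm
Check: V = 2.04 m/s, Re = 6.20×10^5, f = 0.01577, h_f = 12.1 m ≈ 13.0 m ✓

D ≈ 508 mm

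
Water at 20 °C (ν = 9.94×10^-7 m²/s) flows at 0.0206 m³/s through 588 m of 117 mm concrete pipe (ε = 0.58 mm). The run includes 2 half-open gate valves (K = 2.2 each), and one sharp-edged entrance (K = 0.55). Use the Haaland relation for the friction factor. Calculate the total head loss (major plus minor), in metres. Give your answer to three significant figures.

V = 4Q/(πD²) = 1.916 m/s; V²/2g = 0.1871 m
Re = 2.26×10^5, ε/D = 0.00496 → f = 0.03073 (Haaland)
Major: h_f = f(L/D)·V²/2g = 0.03073·5026·0.1871 = 28.90 m
Minor: ΣK = 4.95; h_m = ΣK·V²/2g = 0.9262 m
Total H_L = 28.90 + 0.9262 = 29.83 m

H_L ≈ 29.8 m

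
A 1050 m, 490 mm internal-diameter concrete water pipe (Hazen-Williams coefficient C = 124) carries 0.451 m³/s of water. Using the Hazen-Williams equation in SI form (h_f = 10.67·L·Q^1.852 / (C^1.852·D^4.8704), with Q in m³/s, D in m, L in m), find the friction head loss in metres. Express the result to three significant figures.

h_f ≈ 11.0 m

h_f = 10.67·1050·0.451^1.852 / (124^1.852·0.490^4.8704) = 10.98 m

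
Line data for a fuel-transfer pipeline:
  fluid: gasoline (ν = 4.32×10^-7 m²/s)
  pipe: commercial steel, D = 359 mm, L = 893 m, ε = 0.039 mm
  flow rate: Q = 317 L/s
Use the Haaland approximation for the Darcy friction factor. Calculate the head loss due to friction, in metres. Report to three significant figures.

h_f ≈ 15.8 m

V = 4Q/(πD²) = 4·0.317/(π·0.359²) = 3.132 m/s
Re = VD/ν = 3.132·0.359/4.32×10^-7 = 2.60×10^6 → turbulent
ε/D = 0.039/359 = 1.09×10^-4
Haaland: f = 0.01274
h_f = f(L/D)V²/(2g) = 0.01274·(893/0.359)·3.132²/(2·9.81) = 15.84 m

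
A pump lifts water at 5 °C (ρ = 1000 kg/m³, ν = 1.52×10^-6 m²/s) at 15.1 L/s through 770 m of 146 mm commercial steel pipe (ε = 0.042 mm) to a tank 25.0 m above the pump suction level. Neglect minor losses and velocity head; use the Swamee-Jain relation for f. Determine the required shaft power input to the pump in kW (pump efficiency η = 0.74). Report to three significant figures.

P_shaft ≈ 5.87 kW

V = 4Q/(πD²) = 0.9019 m/s; Re = 8.66×10^4; ε/D = 2.88×10^-4; f = 0.01988
h_f = f(L/D)V²/2g = 4.347 m
Total head H = z + h_f = 25.0 + 4.347 = 29.35 m
P_hyd = ρgQH = 1000·9.81·0.0151·29.35 = 4.347 kW
P_shaft = P_hyd/η = 4.347/0.74 = 5.875 kW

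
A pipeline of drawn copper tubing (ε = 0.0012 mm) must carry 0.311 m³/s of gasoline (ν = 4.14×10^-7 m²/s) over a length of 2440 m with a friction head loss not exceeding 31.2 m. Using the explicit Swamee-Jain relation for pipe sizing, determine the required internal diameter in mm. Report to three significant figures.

D ≈ 364 mm

Swamee-Jain (Type III): D = 0.66·[ε^1.25·(LQ²/(gh_f))^4.75 + ν·Q^9.4·(L/(gh_f))^5.2]^0.04
LQ²/(gh_f) = 0.7711; L/(gh_f) = 7.972
Term 1 = ε^1.25·(…)^4.75 = 1.16×10^-8; Term 2 = ν·Q^9.4·(…)^5.2 = 3.44×10^-7
D = 0.66·(1.16×10^-8 + 3.44×10^-7)^0.04 = 0.3644 m = 364 mm
Check: V = 2.98 m/s, Re = 2.62×10^6, f = 0.01008, h_f = 30.6 m ≈ 31.2 m ✓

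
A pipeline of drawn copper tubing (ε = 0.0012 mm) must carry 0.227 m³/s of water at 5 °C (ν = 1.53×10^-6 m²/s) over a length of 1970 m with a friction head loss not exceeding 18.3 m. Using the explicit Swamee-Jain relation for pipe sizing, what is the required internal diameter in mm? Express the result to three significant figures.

D ≈ 364 mm

Swamee-Jain (Type III): D = 0.66·[ε^1.25·(LQ²/(gh_f))^4.75 + ν·Q^9.4·(L/(gh_f))^5.2]^0.04
LQ²/(gh_f) = 0.5655; L/(gh_f) = 10.97
Term 1 = ε^1.25·(…)^4.75 = 2.65×10^-9; Term 2 = ν·Q^9.4·(…)^5.2 = 3.48×10^-7
D = 0.66·(2.65×10^-9 + 3.48×10^-7)^0.04 = 0.3642 m = 364 mm
Check: V = 2.18 m/s, Re = 5.19×10^5, f = 0.01306, h_f = 17.1 m ≈ 18.3 m ✓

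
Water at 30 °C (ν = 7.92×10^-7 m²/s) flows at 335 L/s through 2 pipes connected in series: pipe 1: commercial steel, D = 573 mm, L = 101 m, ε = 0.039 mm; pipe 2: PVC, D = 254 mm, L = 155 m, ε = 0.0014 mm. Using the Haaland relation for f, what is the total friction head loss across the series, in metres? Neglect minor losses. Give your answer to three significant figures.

Pipe 1: V = 1.299 m/s, Re = 9.40×10^5, ε/D = 6.81×10^-5, f = 0.01291, h_1 = f(L/D)V²/2g = 0.1957 m
Pipe 2: V = 6.611 m/s, Re = 2.12×10^6, ε/D = 5.51×10^-6, f = 0.01041, h_2 = f(L/D)V²/2g = 14.16 m
Series → Q common, losses add: H = Σh = 14.35 m

H ≈ 14.4 m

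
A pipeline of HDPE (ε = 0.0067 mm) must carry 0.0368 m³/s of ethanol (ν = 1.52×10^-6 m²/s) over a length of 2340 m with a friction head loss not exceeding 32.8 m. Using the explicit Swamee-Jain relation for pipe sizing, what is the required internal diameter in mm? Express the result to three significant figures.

D ≈ 169 mm

Swamee-Jain (Type III): D = 0.66·[ε^1.25·(LQ²/(gh_f))^4.75 + ν·Q^9.4·(L/(gh_f))^5.2]^0.04
LQ²/(gh_f) = 0.009848; L/(gh_f) = 7.272
Term 1 = ε^1.25·(…)^4.75 = 1.00×10^-16; Term 2 = ν·Q^9.4·(…)^5.2 = 1.52×10^-15
D = 0.66·(1.00×10^-16 + 1.52×10^-15)^0.04 = 0.1690 m = 169 mm
Check: V = 1.64 m/s, Re = 1.82×10^5, f = 0.01615, h_f = 30.7 m ≈ 32.8 m ✓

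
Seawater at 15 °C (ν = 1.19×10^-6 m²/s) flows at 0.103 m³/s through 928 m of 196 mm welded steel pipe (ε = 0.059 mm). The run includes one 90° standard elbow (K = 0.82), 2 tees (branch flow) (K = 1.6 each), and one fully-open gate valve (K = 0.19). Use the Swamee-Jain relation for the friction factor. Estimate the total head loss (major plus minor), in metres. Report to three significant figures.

V = 4Q/(πD²) = 3.414 m/s; V²/2g = 0.5940 m
Re = 5.62×10^5, ε/D = 3.01×10^-4 → f = 0.01625 (Swamee-Jain)
Major: h_f = f(L/D)·V²/2g = 0.01625·4735·0.5940 = 45.71 m
Minor: ΣK = 4.21; h_m = ΣK·V²/2g = 2.501 m
Total H_L = 45.71 + 2.501 = 48.21 m

H_L ≈ 48.2 m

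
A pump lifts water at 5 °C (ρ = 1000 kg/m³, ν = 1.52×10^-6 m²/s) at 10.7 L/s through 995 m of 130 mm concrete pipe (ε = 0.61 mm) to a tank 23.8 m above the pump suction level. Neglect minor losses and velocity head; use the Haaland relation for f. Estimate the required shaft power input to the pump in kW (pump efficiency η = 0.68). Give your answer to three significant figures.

P_shaft ≈ 4.89 kW

V = 4Q/(πD²) = 0.8061 m/s; Re = 6.89×10^4; ε/D = 0.00469; f = 0.03112
h_f = f(L/D)V²/2g = 7.889 m
Total head H = z + h_f = 23.8 + 7.889 = 31.69 m
P_hyd = ρgQH = 1000·9.81·0.0107·31.69 = 3.326 kW
P_shaft = P_hyd/η = 3.326/0.68 = 4.892 kW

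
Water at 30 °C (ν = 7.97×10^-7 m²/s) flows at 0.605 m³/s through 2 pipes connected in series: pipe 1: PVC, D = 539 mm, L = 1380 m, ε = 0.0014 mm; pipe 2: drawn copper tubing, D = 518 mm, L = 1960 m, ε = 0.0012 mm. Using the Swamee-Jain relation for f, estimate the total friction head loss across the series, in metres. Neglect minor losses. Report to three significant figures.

Pipe 1: V = 2.651 m/s, Re = 1.79×10^6, ε/D = 2.60×10^-6, f = 0.01064, h_1 = f(L/D)V²/2g = 9.761 m
Pipe 2: V = 2.871 m/s, Re = 1.87×10^6, ε/D = 2.32×10^-6, f = 0.01056, h_2 = f(L/D)V²/2g = 16.79 m
Series → Q common, losses add: H = Σh = 26.55 m

H ≈ 26.6 m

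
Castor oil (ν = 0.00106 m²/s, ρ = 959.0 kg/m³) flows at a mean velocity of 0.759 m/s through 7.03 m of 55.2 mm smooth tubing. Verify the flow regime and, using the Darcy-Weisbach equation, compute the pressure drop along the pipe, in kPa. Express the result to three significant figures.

Δp ≈ 57.0 kPa

Re = VD/ν = 0.759·0.05520/0.00106 = 39.5 → laminar (Re < 2300)
f = 64/Re = 1.619
h_f = f(L/D)V²/(2g) = 1.619·(7.03/0.05520)·0.759²/(2·9.81) = 6.055 m
Δp = ρg·h_f = 959.0·9.81·6.055 = 56.96 kPa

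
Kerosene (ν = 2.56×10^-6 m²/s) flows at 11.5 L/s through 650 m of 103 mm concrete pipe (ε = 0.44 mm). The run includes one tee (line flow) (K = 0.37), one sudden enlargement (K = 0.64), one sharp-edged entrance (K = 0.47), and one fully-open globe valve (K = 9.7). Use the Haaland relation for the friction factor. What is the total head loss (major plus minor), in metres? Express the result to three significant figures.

V = 4Q/(πD²) = 1.380 m/s; V²/2g = 0.09709 m
Re = 5.55×10^4, ε/D = 0.00427 → f = 0.03067 (Haaland)
Major: h_f = f(L/D)·V²/2g = 0.03067·6311·0.09709 = 18.79 m
Minor: ΣK = 11.2; h_m = ΣK·V²/2g = 1.085 m
Total H_L = 18.79 + 1.085 = 19.88 m

H_L ≈ 19.9 m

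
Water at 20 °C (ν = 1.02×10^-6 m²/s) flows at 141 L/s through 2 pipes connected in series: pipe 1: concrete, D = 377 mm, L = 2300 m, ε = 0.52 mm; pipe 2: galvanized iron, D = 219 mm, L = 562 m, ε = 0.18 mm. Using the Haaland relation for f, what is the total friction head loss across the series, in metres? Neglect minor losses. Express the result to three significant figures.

Pipe 1: V = 1.263 m/s, Re = 4.67×10^5, ε/D = 0.00138, f = 0.02176, h_1 = f(L/D)V²/2g = 10.79 m
Pipe 2: V = 3.743 m/s, Re = 8.04×10^5, ε/D = 8.22×10^-4, f = 0.01915, h_2 = f(L/D)V²/2g = 35.09 m
Series → Q common, losses add: H = Σh = 45.88 m

H ≈ 45.9 m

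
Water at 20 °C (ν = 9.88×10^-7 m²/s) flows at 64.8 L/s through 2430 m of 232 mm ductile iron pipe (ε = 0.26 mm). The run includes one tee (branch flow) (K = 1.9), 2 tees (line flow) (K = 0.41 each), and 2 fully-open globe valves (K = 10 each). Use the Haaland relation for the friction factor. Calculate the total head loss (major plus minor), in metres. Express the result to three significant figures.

H_L ≈ 28.9 m

V = 4Q/(πD²) = 1.533 m/s; V²/2g = 0.1198 m
Re = 3.60×10^5, ε/D = 0.00112 → f = 0.02089 (Haaland)
Major: h_f = f(L/D)·V²/2g = 0.02089·10474·0.1198 = 26.21 m
Minor: ΣK = 22.7; h_m = ΣK·V²/2g = 2.721 m
Total H_L = 26.21 + 2.721 = 28.93 m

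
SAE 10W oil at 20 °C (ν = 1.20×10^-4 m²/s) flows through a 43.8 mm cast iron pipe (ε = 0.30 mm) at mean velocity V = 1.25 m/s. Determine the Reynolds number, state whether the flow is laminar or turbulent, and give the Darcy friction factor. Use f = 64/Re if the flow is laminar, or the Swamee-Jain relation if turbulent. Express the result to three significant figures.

Re = VD/ν = 1.250·0.0438/1.20×10^-4 = 456
Re < 2300 → laminar → f = 64/Re = 0.1403

Re ≈ 456; laminar; f = 64/Re ≈ 0.140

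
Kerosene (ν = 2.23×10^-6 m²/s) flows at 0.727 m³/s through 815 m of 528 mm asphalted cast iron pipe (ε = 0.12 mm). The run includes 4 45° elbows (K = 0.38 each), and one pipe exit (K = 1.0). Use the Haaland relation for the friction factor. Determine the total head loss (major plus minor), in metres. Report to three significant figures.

H_L ≈ 14.5 m

V = 4Q/(πD²) = 3.320 m/s; V²/2g = 0.5619 m
Re = 7.86×10^5, ε/D = 2.27×10^-4 → f = 0.01508 (Haaland)
Major: h_f = f(L/D)·V²/2g = 0.01508·1544·0.5619 = 13.08 m
Minor: ΣK = 2.52; h_m = ΣK·V²/2g = 1.416 m
Total H_L = 13.08 + 1.416 = 14.49 m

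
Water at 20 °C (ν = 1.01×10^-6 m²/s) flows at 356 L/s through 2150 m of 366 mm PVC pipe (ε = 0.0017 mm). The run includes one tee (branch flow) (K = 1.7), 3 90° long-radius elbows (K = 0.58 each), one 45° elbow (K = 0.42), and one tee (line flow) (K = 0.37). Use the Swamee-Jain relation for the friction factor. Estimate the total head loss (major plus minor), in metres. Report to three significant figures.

V = 4Q/(πD²) = 3.384 m/s; V²/2g = 0.5836 m
Re = 1.23×10^6, ε/D = 4.64×10^-6 → f = 0.01135 (Swamee-Jain)
Major: h_f = f(L/D)·V²/2g = 0.01135·5874·0.5836 = 38.91 m
Minor: ΣK = 4.23; h_m = ΣK·V²/2g = 2.469 m
Total H_L = 38.91 + 2.469 = 41.38 m

H_L ≈ 41.4 m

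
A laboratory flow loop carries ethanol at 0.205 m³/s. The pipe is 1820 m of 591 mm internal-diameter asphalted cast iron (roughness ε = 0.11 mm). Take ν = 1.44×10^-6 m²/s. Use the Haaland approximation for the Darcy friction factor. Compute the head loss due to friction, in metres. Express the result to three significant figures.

h_f ≈ 1.39 m

V = 4Q/(πD²) = 4·0.205/(π·0.591²) = 0.7473 m/s
Re = VD/ν = 0.7473·0.591/1.44×10^-6 = 3.07×10^5 → turbulent
ε/D = 0.11/591 = 1.86×10^-4
Haaland: f = 0.01591
h_f = f(L/D)V²/(2g) = 0.01591·(1820/0.591)·0.7473²/(2·9.81) = 1.395 m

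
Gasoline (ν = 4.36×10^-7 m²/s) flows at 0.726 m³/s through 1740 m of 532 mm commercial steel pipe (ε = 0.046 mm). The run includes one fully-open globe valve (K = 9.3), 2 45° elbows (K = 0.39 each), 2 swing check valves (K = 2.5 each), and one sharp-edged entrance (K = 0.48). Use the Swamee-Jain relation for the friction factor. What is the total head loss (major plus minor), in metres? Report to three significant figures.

V = 4Q/(πD²) = 3.266 m/s; V²/2g = 0.5437 m
Re = 3.99×10^6, ε/D = 8.65×10^-5 → f = 0.01222 (Swamee-Jain)
Major: h_f = f(L/D)·V²/2g = 0.01222·3271·0.5437 = 21.73 m
Minor: ΣK = 15.6; h_m = ΣK·V²/2g = 8.460 m
Total H_L = 21.73 + 8.460 = 30.19 m

H_L ≈ 30.2 m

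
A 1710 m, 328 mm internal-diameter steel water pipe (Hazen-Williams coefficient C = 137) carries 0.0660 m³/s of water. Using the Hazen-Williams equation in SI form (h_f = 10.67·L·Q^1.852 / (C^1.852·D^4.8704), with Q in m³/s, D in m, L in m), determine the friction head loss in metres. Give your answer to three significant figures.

h_f = 10.67·1710·0.0660^1.852 / (137^1.852·0.328^4.8704) = 2.990 m

h_f ≈ 2.99 m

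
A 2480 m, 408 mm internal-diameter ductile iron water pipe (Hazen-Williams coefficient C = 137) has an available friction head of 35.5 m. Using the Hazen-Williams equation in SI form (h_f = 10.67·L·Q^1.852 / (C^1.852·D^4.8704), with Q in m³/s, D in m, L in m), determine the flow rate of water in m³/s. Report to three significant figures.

Rearranging: Q = [h_f·C^1.852·D^4.8704 / (10.67·L)]^(1/1.852)
Q = [35.5·137^1.852·0.408^4.8704 / (10.67·2480)]^0.540 = 0.3646 m³/s

Q ≈ 0.365 m³/s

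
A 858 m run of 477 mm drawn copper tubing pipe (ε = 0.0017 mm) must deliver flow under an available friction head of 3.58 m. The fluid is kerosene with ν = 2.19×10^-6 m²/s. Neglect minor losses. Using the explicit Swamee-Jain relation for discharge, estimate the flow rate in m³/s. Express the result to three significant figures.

Swamee-Jain (Type II): Q = -0.965·√(gD⁵h_f/L)·ln[ε/(3.7D) + √(3.17ν²L/(gD³h_f))]
√(gD⁵h_f/L) = √(9.81·0.477⁵·3.58/858) = 0.03179
ε/(3.7D) = 9.63×10^-7; √(3.17ν²L/(gD³h_f)) = 5.85×10^-5
Q = -0.965·0.03179·ln(5.946×10^-5) = 0.2985 m³/s
Check: V = 1.67 m/s, Re = 3.64×10^5, f = 0.01392, h_f = 3.56 m ≈ 3.58 m ✓

Q ≈ 0.299 m³/s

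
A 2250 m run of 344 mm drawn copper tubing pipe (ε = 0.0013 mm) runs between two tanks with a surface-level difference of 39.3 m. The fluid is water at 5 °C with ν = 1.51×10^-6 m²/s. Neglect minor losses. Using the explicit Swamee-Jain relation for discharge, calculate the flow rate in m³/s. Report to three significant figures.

Swamee-Jain (Type II): Q = -0.965·√(gD⁵h_f/L)·ln[ε/(3.7D) + √(3.17ν²L/(gD³h_f))]
√(gD⁵h_f/L) = √(9.81·0.344⁵·39.3/2250) = 0.02873
ε/(3.7D) = 1.02×10^-6; √(3.17ν²L/(gD³h_f)) = 3.22×10^-5
Q = -0.965·0.02873·ln(3.321×10^-5) = 0.2859 m³/s
Check: V = 3.08 m/s, Re = 7.01×10^5, f = 0.01241, h_f = 39.2 m ≈ 39.3 m ✓

Q ≈ 0.286 m³/s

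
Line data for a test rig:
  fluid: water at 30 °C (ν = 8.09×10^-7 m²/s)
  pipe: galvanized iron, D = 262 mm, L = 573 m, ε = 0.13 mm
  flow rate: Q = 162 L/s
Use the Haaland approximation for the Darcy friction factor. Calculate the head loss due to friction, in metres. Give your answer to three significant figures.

V = 4Q/(πD²) = 4·0.162/(π·0.262²) = 3.005 m/s
Re = VD/ν = 3.005·0.262/8.09×10^-7 = 9.73×10^5 → turbulent
ε/D = 0.13/262 = 4.96×10^-4
Haaland: f = 0.01716
h_f = f(L/D)V²/(2g) = 0.01716·(573/0.262)·3.005²/(2·9.81) = 17.27 m

h_f ≈ 17.3 m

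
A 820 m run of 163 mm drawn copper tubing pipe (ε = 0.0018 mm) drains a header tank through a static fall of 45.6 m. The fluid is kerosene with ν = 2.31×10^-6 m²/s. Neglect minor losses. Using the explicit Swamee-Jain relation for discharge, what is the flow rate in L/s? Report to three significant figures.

Swamee-Jain (Type II): Q = -0.965·√(gD⁵h_f/L)·ln[ε/(3.7D) + √(3.17ν²L/(gD³h_f))]
√(gD⁵h_f/L) = √(9.81·0.163⁵·45.6/820) = 0.007923
ε/(3.7D) = 2.98×10^-6; √(3.17ν²L/(gD³h_f)) = 8.46×10^-5
Q = -0.965·0.007923·ln(8.760×10^-5) = 0.07143 m³/s
Check: V = 3.42 m/s, Re = 2.42×10^5, f = 0.01509, h_f = 45.3 m ≈ 45.6 m ✓

Q ≈ 71.4 L/s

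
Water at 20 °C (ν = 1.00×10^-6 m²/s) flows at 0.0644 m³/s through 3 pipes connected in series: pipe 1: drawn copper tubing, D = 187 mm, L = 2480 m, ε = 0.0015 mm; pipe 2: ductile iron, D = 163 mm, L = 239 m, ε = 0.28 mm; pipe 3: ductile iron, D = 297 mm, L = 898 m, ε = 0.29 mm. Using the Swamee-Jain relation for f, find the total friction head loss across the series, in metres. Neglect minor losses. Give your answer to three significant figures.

Pipe 1: V = 2.345 m/s, Re = 4.38×10^5, ε/D = 8.02×10^-6, f = 0.01352, h_1 = f(L/D)V²/2g = 50.26 m
Pipe 2: V = 3.086 m/s, Re = 5.03×10^5, ε/D = 0.00172, f = 0.02302, h_2 = f(L/D)V²/2g = 16.39 m
Pipe 3: V = 0.9296 m/s, Re = 2.76×10^5, ε/D = 9.76×10^-4, f = 0.02073, h_3 = f(L/D)V²/2g = 2.760 m
Series → Q common, losses add: H = Σh = 69.41 m

H ≈ 69.4 m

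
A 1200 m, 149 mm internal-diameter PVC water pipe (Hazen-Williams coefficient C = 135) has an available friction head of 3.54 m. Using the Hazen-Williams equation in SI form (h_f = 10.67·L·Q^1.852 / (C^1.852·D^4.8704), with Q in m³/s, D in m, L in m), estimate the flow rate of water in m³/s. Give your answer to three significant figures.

Rearranging: Q = [h_f·C^1.852·D^4.8704 / (10.67·L)]^(1/1.852)
Q = [3.54·135^1.852·0.149^4.8704 / (10.67·1200)]^0.540 = 0.01083 m³/s

Q ≈ 0.0108 m³/s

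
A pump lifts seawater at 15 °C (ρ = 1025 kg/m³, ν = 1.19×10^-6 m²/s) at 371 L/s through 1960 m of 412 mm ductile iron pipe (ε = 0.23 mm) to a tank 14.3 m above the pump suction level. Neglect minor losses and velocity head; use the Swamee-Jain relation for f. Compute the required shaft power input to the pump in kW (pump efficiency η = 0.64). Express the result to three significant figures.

P_shaft ≈ 277 kW

V = 4Q/(πD²) = 2.783 m/s; Re = 9.63×10^5; ε/D = 5.58×10^-4; f = 0.01770
h_f = f(L/D)V²/2g = 33.24 m
Total head H = z + h_f = 14.3 + 33.24 = 47.54 m
P_hyd = ρgQH = 1025·9.81·0.371·47.54 = 177.3 kW
P_shaft = P_hyd/η = 177.3/0.64 = 277.1 kW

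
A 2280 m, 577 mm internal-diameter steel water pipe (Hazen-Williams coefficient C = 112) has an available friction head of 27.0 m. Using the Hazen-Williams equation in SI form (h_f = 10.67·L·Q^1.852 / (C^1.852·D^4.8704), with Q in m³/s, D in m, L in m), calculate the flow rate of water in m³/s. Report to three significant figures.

Q ≈ 0.669 m³/s

Rearranging: Q = [h_f·C^1.852·D^4.8704 / (10.67·L)]^(1/1.852)
Q = [27.0·112^1.852·0.577^4.8704 / (10.67·2280)]^0.540 = 0.6695 m³/s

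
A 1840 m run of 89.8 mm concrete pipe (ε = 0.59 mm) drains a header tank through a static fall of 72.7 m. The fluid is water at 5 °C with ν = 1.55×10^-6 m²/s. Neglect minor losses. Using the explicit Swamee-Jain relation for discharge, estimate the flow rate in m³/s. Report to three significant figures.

Q ≈ 0.00907 m³/s

Swamee-Jain (Type II): Q = -0.965·√(gD⁵h_f/L)·ln[ε/(3.7D) + √(3.17ν²L/(gD³h_f))]
√(gD⁵h_f/L) = √(9.81·0.0898⁵·72.7/1840) = 0.001504
ε/(3.7D) = 0.00178; √(3.17ν²L/(gD³h_f)) = 1.65×10^-4
Q = -0.965·0.001504·ln(0.001940) = 0.009066 m³/s
Check: V = 1.43 m/s, Re = 8.29×10^4, f = 0.03427, h_f = 73.3 m ≈ 72.7 m ✓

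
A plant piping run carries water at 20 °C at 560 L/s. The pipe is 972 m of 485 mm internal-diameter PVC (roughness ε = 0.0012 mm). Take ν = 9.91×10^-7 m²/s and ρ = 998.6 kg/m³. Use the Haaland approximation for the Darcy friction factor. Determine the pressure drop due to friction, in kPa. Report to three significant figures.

V = 4Q/(πD²) = 4·0.560/(π·0.485²) = 3.031 m/s
Re = VD/ν = 3.031·0.485/9.91×10^-7 = 1.48×10^6 → turbulent
ε/D = 0.0012/485 = 2.47×10^-6
Haaland: f = 0.01091
h_f = f(L/D)V²/(2g) = 0.01091·(972/0.485)·3.031²/(2·9.81) = 10.24 m
Δp = ρg·h_f = 998.6·9.81·10.24 = 100.3 kPa

Δp ≈ 100 kPa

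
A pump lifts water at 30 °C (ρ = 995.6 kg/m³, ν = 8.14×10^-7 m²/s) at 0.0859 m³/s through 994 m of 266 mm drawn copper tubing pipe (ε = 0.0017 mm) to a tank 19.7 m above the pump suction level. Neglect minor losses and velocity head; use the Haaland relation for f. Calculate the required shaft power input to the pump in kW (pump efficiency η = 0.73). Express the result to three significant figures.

V = 4Q/(πD²) = 1.546 m/s; Re = 5.05×10^5; ε/D = 6.39×10^-6; f = 0.01311
h_f = f(L/D)V²/2g = 5.966 m
Total head H = z + h_f = 19.7 + 5.966 = 25.67 m
P_hyd = ρgQH = 995.6·9.81·0.0859·25.67 = 21.53 kW
P_shaft = P_hyd/η = 21.53/0.73 = 29.50 kW

P_shaft ≈ 29.5 kW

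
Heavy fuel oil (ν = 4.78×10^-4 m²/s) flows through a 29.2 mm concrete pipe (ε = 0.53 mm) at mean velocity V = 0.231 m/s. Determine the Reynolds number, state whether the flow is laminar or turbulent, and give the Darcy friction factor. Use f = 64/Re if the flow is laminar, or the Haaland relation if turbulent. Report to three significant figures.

Re = VD/ν = 0.2310·0.0292/4.78×10^-4 = 14.1
Re < 2300 → laminar → f = 64/Re = 4.535

Re ≈ 14.1; laminar; f = 64/Re ≈ 4.54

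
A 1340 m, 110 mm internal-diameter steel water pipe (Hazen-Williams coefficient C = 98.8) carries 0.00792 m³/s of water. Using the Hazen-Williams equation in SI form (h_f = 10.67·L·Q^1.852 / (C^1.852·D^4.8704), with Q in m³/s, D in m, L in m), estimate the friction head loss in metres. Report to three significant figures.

h_f = 10.67·1340·0.00792^1.852 / (98.8^1.852·0.110^4.8704) = 17.31 m

h_f ≈ 17.3 m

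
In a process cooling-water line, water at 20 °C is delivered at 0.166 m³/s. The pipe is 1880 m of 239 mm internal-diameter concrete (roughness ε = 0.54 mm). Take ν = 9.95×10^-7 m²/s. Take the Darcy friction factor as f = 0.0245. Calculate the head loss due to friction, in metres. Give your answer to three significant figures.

V = 4Q/(πD²) = 4·0.166/(π·0.239²) = 3.700 m/s
h_f = f(L/D)V²/(2g) = 0.02450·(1880/0.239)·3.700²/(2·9.81) = 134.5 m

h_f ≈ 134 m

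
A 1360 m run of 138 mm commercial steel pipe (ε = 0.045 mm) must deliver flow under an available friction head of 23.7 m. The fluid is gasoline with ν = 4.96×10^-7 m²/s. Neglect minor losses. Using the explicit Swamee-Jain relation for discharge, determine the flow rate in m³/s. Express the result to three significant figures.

Swamee-Jain (Type II): Q = -0.965·√(gD⁵h_f/L)·ln[ε/(3.7D) + √(3.17ν²L/(gD³h_f))]
√(gD⁵h_f/L) = √(9.81·0.138⁵·23.7/1360) = 0.002925
ε/(3.7D) = 8.81×10^-5; √(3.17ν²L/(gD³h_f)) = 4.17×10^-5
Q = -0.965·0.002925·ln(1.298×10^-4) = 0.02526 m³/s
Check: V = 1.69 m/s, Re = 4.70×10^5, f = 0.01665, h_f = 23.9 m ≈ 23.7 m ✓

Q ≈ 0.0253 m³/s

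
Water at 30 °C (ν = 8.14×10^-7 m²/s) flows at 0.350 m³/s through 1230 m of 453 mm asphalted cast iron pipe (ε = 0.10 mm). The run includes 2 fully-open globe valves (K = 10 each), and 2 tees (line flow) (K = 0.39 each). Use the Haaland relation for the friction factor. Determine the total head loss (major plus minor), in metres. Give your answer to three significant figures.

V = 4Q/(πD²) = 2.172 m/s; V²/2g = 0.2404 m
Re = 1.21×10^6, ε/D = 2.21×10^-4 → f = 0.01470 (Haaland)
Major: h_f = f(L/D)·V²/2g = 0.01470·2715·0.2404 = 9.594 m
Minor: ΣK = 20.8; h_m = ΣK·V²/2g = 4.995 m
Total H_L = 9.594 + 4.995 = 14.59 m

H_L ≈ 14.6 m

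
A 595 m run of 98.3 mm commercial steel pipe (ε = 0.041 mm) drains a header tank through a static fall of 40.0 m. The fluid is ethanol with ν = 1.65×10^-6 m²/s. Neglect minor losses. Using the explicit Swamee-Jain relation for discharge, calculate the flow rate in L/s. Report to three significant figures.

Swamee-Jain (Type II): Q = -0.965·√(gD⁵h_f/L)·ln[ε/(3.7D) + √(3.17ν²L/(gD³h_f))]
√(gD⁵h_f/L) = √(9.81·0.0983⁵·40.0/595) = 0.002460
ε/(3.7D) = 1.13×10^-4; √(3.17ν²L/(gD³h_f)) = 1.17×10^-4
Q = -0.965·0.002460·ln(2.301×10^-4) = 0.01989 m³/s
Check: V = 2.62 m/s, Re = 1.56×10^5, f = 0.01897, h_f = 40.2 m ≈ 40.0 m ✓

Q ≈ 19.9 L/s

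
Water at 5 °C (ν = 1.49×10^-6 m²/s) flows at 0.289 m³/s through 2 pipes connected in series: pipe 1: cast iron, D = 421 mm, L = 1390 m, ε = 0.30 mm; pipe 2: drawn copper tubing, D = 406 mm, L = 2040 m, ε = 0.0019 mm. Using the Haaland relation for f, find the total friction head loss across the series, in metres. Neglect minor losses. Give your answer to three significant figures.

H ≈ 29.8 m

Pipe 1: V = 2.076 m/s, Re = 5.87×10^5, ε/D = 7.13×10^-4, f = 0.01872, h_1 = f(L/D)V²/2g = 13.57 m
Pipe 2: V = 2.232 m/s, Re = 6.08×10^5, ε/D = 4.68×10^-6, f = 0.01268, h_2 = f(L/D)V²/2g = 16.18 m
Series → Q common, losses add: H = Σh = 29.75 m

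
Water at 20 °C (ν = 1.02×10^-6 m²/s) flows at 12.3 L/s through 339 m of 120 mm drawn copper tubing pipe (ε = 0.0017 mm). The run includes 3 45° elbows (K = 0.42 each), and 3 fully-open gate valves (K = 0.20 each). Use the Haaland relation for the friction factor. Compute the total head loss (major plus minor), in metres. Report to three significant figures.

V = 4Q/(πD²) = 1.088 m/s; V²/2g = 0.06028 m
Re = 1.28×10^5, ε/D = 1.42×10^-5 → f = 0.01700 (Haaland)
Major: h_f = f(L/D)·V²/2g = 0.01700·2825·0.06028 = 2.896 m
Minor: ΣK = 1.86; h_m = ΣK·V²/2g = 0.1121 m
Total H_L = 2.896 + 0.1121 = 3.008 m

H_L ≈ 3.01 m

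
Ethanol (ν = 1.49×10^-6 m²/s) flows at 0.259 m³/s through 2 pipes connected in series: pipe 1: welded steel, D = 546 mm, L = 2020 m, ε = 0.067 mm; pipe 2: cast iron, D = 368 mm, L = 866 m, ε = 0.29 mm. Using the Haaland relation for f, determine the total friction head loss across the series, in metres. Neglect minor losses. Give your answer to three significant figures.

Pipe 1: V = 1.106 m/s, Re = 4.05×10^5, ε/D = 1.23×10^-4, f = 0.01486, h_1 = f(L/D)V²/2g = 3.428 m
Pipe 2: V = 2.435 m/s, Re = 6.01×10^5, ε/D = 7.88×10^-4, f = 0.01910, h_2 = f(L/D)V²/2g = 13.58 m
Series → Q common, losses add: H = Σh = 17.01 m

H ≈ 17.0 m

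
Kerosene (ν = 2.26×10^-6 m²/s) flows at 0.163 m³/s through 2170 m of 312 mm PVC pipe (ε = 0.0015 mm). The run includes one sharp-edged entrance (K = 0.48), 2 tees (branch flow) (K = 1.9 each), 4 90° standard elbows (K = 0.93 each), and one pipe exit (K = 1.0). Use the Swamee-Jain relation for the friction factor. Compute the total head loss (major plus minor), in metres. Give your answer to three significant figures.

V = 4Q/(πD²) = 2.132 m/s; V²/2g = 0.2317 m
Re = 2.94×10^5, ε/D = 4.81×10^-6 → f = 0.01448 (Swamee-Jain)
Major: h_f = f(L/D)·V²/2g = 0.01448·6955·0.2317 = 23.33 m
Minor: ΣK = 9.00; h_m = ΣK·V²/2g = 2.085 m
Total H_L = 23.33 + 2.085 = 25.42 m

H_L ≈ 25.4 m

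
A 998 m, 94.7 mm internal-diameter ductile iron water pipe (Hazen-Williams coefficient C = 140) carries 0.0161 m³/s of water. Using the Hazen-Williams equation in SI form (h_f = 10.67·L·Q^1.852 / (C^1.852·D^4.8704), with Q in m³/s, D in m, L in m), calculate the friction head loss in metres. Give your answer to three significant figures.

h_f = 10.67·998·0.0161^1.852 / (140^1.852·0.0947^4.8704) = 52.15 m

h_f ≈ 52.2 m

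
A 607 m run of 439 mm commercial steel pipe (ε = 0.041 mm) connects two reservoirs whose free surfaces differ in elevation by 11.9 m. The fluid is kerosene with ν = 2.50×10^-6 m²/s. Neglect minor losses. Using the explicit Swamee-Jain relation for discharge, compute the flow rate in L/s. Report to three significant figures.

Swamee-Jain (Type II): Q = -0.965·√(gD⁵h_f/L)·ln[ε/(3.7D) + √(3.17ν²L/(gD³h_f))]
√(gD⁵h_f/L) = √(9.81·0.439⁵·11.9/607) = 0.05600
ε/(3.7D) = 2.52×10^-5; √(3.17ν²L/(gD³h_f)) = 3.49×10^-5
Q = -0.965·0.05600·ln(6.014×10^-5) = 0.5252 m³/s
Check: V = 3.47 m/s, Re = 6.09×10^5, f = 0.01407, h_f = 11.9 m ≈ 11.9 m ✓

Q ≈ 525 L/s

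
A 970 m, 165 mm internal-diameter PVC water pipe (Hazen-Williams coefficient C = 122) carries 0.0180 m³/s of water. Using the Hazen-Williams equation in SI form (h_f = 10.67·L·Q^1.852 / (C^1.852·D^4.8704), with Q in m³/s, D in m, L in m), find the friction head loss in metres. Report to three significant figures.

h_f ≈ 5.38 m

h_f = 10.67·970·0.0180^1.852 / (122^1.852·0.165^4.8704) = 5.382 m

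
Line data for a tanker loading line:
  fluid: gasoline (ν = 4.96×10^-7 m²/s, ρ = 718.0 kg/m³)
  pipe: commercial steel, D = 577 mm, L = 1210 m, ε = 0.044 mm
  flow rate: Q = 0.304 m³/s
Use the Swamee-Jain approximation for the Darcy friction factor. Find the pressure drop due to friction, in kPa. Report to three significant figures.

V = 4Q/(πD²) = 4·0.304/(π·0.577²) = 1.163 m/s
Re = VD/ν = 1.163·0.577/4.96×10^-7 = 1.35×10^6 → turbulent
ε/D = 0.044/577 = 7.63×10^-5
Swamee-Jain: f = 0.01280
h_f = f(L/D)V²/(2g) = 0.01280·(1210/0.577)·1.163²/(2·9.81) = 1.849 m
Δp = ρg·h_f = 718.0·9.81·1.849 = 13.02 kPa

Δp ≈ 13.0 kPa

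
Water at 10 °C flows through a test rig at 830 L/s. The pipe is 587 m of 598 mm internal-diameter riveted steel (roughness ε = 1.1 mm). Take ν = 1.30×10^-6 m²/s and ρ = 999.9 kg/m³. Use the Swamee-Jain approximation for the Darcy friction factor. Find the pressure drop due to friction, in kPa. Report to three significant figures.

Δp ≈ 99.1 kPa

V = 4Q/(πD²) = 4·0.830/(π·0.598²) = 2.955 m/s
Re = VD/ν = 2.955·0.598/1.30×10^-6 = 1.36×10^6 → turbulent
ε/D = 1.1/598 = 0.00184
Swamee-Jain: f = 0.02312
h_f = f(L/D)V²/(2g) = 0.02312·(587/0.598)·2.955²/(2·9.81) = 10.10 m
Δp = ρg·h_f = 999.9·9.81·10.10 = 99.07 kPa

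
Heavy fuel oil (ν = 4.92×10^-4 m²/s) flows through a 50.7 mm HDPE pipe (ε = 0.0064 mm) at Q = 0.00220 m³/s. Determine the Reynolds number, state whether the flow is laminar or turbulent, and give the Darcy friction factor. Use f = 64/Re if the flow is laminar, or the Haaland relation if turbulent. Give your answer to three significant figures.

V = 4Q/(πD²) = 1.090 m/s
Re = VD/ν = 1.090·0.0507/4.92×10^-4 = 112
Re < 2300 → laminar → f = 64/Re = 0.5699

Re ≈ 112; laminar; f = 64/Re ≈ 0.570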